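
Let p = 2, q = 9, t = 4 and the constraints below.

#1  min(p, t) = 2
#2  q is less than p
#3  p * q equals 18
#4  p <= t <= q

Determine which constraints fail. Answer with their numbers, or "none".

#1 min(2, 4) = 2 — OK.
#2 q = 9, p = 2; 9 ≥ 2 (want <) — violated.
#3 p * q = 2 * 9 = 18 — OK.
#4 values 2 <= 4 <= 9 — OK.

The assignment fails constraint 2.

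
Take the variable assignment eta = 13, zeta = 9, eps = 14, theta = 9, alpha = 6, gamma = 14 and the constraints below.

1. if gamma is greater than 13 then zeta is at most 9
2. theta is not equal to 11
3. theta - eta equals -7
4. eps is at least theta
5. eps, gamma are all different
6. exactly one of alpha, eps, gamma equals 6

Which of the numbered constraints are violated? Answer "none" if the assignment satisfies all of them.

1. gamma = 14 > 13, so we need zeta ≤ 9; zeta = 9 ≤ 9  OK
2. theta = 9, and 9 ≠ 11  OK
3. theta - eta = 9 - 13 = -4, not -7  FAIL
4. eps = 14, theta = 9; 14 ≥ 9  OK
5. eps = gamma = 14, not all different  FAIL
6. alpha=6, eps=14, gamma=14; 1 of them equals 6  OK

Constraints 3, 5 do not hold.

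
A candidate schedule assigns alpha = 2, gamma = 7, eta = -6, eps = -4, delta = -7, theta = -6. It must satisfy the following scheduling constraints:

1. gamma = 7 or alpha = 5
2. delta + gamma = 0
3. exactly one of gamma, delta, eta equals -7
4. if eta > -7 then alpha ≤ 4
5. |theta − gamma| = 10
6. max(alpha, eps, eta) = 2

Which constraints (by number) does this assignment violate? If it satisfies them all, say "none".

1. gamma = 7 = 7 (first disjunct) — satisfied.
2. delta + gamma = -7 + 7 = 0 — satisfied.
3. gamma=7, delta=-7, eta=-6; 1 of them equals -7 — satisfied.
4. eta = -6 > -7, so we need alpha ≤ 4; alpha = 2 ≤ 4 — satisfied.
5. |-6 − 7| = 13, not 10 — violated.
6. max(2, -4, -6) = 2 — satisfied.

Violated: 5.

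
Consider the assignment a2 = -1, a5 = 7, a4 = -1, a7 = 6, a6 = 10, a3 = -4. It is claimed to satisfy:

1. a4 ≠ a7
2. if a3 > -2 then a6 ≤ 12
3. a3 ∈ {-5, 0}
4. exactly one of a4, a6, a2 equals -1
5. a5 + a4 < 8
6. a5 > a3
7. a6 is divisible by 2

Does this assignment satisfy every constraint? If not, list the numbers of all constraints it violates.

Constraints 3 and 4 are violated.

1. a4 = -1, a7 = 6; distinct — holds.
2. a3 = -4, not > -2; antecedent false, conditional vacuously true — holds.
3. a3 = -4 is not in {-5, 0} — fails.
4. a4=-1, a6=10, a2=-1; 2 of them equal -1, not exactly one — fails.
5. a5 + a4 = 7 + (-1) = 6; 6 < 8 — holds.
6. a5 = 7, a3 = -4; 7 > -4 — holds.
7. 10 / 2 = 5, so 2 divides 10 — holds.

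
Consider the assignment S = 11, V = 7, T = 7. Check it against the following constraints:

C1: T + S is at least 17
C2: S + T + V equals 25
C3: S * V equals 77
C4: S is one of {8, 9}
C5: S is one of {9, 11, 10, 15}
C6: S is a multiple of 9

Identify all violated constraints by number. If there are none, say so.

C1: T + S = 7 + 11 = 18; 18 ≥ 17 — OK.
C2: S + T + V = 11 + 7 + 7 = 25 — OK.
C3: S * V = 11 * 7 = 77 — OK.
C4: S = 11 is not in {8, 9} — violated.
C5: S = 11 is in {9, 11, 10, 15} — OK.
C6: 11 = 9*1 + 2, so 9 does not divide 11 — violated.

Constraints 4 and 6 do not hold.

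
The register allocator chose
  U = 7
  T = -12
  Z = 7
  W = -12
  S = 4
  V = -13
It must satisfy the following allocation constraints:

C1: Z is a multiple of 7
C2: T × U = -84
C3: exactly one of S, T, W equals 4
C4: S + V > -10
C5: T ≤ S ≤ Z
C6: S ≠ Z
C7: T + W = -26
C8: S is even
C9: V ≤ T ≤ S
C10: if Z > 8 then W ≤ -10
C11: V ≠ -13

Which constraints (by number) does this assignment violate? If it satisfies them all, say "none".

C1: 7 / 7 = 1, so 7 divides 7 — OK.
C2: T × U = -12 × 7 = -84 — OK.
C3: S=4, T=-12, W=-12; 1 of them equals 4 — OK.
C4: S + V = 4 + (-13) = -9; -9 > -10 — OK.
C5: values -12 ≤ 4 ≤ 7 — OK.
C6: S = 4, Z = 7; distinct — OK.
C7: T + W = -12 + (-12) = -24, not -26 — violated.
C8: S = 4 is even — OK.
C9: values -13 ≤ -12 ≤ 4 — OK.
C10: Z = 7, not > 8; antecedent false, conditional vacuously true — OK.
C11: V = -13, but -13 is required to differ — violated.

Constraints 7, 11 do not hold.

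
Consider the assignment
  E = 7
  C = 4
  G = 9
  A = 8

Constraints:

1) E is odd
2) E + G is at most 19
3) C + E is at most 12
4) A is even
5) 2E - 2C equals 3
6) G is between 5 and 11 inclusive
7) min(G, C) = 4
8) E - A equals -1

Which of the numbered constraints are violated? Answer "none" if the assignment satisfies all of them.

1) E = 7 is odd  true
2) E + G = 7 + 9 = 16; 16 ≤ 19  true
3) C + E = 4 + 7 = 11; 11 ≤ 12  true
4) A = 8 is even  true
5) 2E - 2C = 2(7) - 2(4) = 6, not 3  false
6) G = 9 lies in [5, 11]  true
7) min(9, 4) = 4  true
8) E - A = 7 - 8 = -1  true

The assignment fails constraint 5.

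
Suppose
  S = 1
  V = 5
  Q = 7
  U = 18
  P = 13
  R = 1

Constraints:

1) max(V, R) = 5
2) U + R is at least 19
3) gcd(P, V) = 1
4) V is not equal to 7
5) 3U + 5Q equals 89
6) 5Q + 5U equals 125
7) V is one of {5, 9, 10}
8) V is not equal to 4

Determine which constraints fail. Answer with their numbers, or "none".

No violations.

1) max(5, 1) = 5 — OK.
2) U + R = 18 + 1 = 19; 19 ≥ 19 — OK.
3) gcd(13, 5) = 1 — OK.
4) V = 5, and 5 ≠ 7 — OK.
5) 3U + 5Q = 3(18) + 5(7) = 89 — OK.
6) 5Q + 5U = 5(7) + 5(18) = 125 — OK.
7) V = 5 is in {5, 9, 10} — OK.
8) V = 5, and 5 ≠ 4 — OK.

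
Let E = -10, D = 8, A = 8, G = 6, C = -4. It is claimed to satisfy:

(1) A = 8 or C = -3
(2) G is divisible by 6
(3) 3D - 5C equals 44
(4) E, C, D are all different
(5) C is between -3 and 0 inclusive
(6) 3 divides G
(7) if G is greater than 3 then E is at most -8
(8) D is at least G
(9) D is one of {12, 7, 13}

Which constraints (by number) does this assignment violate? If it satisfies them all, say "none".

Constraints 5 and 9 are violated.

(1) A = 8 = 8 (first disjunct)  true
(2) 6 / 6 = 1, so 6 divides 6  true
(3) 3D - 5C = 3(8) - 5(-4) = 44  true
(4) values -10, -4, 8 are pairwise distinct  true
(5) C = -4 is outside [-3, 0]  false
(6) 6 / 3 = 2, so 3 divides 6  true
(7) G = 6 > 3, so we need E ≤ -8; E = -10 ≤ -8  true
(8) D = 8, G = 6; 8 ≥ 6  true
(9) D = 8 is not in {12, 7, 13}  false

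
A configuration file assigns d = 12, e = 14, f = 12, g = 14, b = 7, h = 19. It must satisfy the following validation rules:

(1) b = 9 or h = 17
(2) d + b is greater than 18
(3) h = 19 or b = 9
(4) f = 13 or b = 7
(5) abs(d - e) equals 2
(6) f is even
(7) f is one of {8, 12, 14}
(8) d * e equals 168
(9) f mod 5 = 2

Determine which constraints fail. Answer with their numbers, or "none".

Constraint 1 does not hold.

(1) b = 7 ≠ 9 and h = 19 ≠ 17; both disjuncts false — does not hold.
(2) d + b = 12 + 7 = 19; 19 > 18 — holds.
(3) h = 19 = 19 (first disjunct) — holds.
(4) f = 12 ≠ 13, but b = 7 = 7 (second disjunct) — holds.
(5) abs(12 - 14) = 2 — holds.
(6) f = 12 is even — holds.
(7) f = 12 is in {8, 12, 14} — holds.
(8) d * e = 12 * 14 = 168 — holds.
(9) 12 mod 5 = 2 — holds.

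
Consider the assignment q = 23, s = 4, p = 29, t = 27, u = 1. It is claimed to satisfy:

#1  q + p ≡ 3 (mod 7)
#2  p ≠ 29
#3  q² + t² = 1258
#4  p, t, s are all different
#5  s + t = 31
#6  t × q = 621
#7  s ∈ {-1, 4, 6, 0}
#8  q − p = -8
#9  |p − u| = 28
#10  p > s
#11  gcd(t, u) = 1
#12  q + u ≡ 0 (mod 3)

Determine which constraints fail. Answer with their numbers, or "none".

Constraints 2, 8 are violated.

#1 q + p = 52; 52 mod 7 = 3  holds
#2 p = 29, but 29 is required to differ  fails
#3 q² + t² = 23² + 27² = 529 + 729 = 1258  holds
#4 values 29, 27, 4 are pairwise distinct  holds
#5 s + t = 4 + 27 = 31  holds
#6 t × q = 27 × 23 = 621  holds
#7 s = 4 is in {-1, 4, 6, 0}  holds
#8 q − p = 23 − 29 = -6, not -8  fails
#9 |29 − 1| = 28  holds
#10 p = 29, s = 4; 29 > 4  holds
#11 gcd(27, 1) = 1  holds
#12 q + u = 24; 24 mod 3 = 0  holds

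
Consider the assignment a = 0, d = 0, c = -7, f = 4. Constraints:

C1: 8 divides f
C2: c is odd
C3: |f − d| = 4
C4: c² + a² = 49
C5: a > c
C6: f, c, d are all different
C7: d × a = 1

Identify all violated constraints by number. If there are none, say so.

Constraints 1 and 7 are violated.

C1: 4 = 8×0 + 4, so 8 does not divide 4 — fails.
C2: c = -7 is odd — holds.
C3: |4 − 0| = 4 — holds.
C4: c² + a² = (-7)² + 0² = 49 + 0 = 49 — holds.
C5: a = 0, c = -7; 0 > -7 — holds.
C6: values 4, -7, 0 are pairwise distinct — holds.
C7: d × a = 0 × 0 = 0, not 1 — fails.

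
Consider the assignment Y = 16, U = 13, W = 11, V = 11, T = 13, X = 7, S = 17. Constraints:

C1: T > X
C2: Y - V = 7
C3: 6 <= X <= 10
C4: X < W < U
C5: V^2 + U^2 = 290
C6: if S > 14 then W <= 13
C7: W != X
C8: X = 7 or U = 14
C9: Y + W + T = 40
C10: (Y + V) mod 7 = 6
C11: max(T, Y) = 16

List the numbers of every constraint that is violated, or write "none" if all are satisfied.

C1: T = 13, X = 7; 13 > 7  OK
C2: Y - V = 16 - 11 = 5, not 7  FAIL
C3: X = 7 lies in [6, 10]  OK
C4: values 7 < 11 < 13  OK
C5: V^2 + U^2 = 11^2 + 13^2 = 121 + 169 = 290  OK
C6: S = 17 > 14, so we need W ≤ 13; W = 11 ≤ 13  OK
C7: W = 11, X = 7; distinct  OK
C8: X = 7 = 7 (first disjunct)  OK
C9: Y + W + T = 16 + 11 + 13 = 40  OK
C10: Y + V = 27; 27 mod 7 = 6  OK
C11: max(13, 16) = 16  OK

Constraint 2 is violated.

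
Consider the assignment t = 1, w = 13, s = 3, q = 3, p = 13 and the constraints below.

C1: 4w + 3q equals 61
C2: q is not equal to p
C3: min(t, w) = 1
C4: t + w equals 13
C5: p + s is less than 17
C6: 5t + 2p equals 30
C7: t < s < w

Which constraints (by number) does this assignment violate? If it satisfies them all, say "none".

C1: 4w + 3q = 4(13) + 3(3) = 61  OK
C2: q = 3, p = 13; distinct  OK
C3: min(1, 13) = 1  OK
C4: t + w = 1 + 13 = 14, not 13  FAIL
C5: p + s = 13 + 3 = 16; 16 < 17  OK
C6: 5t + 2p = 5(1) + 2(13) = 31, not 30  FAIL
C7: values 1 < 3 < 13  OK

Constraints 4 and 6 do not hold.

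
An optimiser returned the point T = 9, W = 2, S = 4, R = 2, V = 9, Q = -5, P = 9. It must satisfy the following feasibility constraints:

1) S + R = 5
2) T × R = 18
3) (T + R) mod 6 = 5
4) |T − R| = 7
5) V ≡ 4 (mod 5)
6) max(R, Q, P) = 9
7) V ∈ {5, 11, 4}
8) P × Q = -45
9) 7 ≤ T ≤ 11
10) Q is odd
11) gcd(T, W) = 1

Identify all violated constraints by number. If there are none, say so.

Violated: 1 and 7.

1) S + R = 4 + 2 = 6, not 5 — does not hold.
2) T × R = 9 × 2 = 18 — holds.
3) T + R = 11; 11 mod 6 = 5 — holds.
4) |9 − 2| = 7 — holds.
5) 9 mod 5 = 4 — holds.
6) max(2, -5, 9) = 9 — holds.
7) V = 9 is not in {5, 11, 4} — does not hold.
8) P × Q = 9 × (-5) = -45 — holds.
9) T = 9 lies in [7, 11] — holds.
10) Q = -5 is odd — holds.
11) gcd(9, 2) = 1 — holds.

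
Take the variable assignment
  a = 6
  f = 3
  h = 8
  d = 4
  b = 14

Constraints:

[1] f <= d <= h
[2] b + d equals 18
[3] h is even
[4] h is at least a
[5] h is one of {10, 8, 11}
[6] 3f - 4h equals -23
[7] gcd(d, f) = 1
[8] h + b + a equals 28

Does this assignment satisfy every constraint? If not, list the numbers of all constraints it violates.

[1] values 3 <= 4 <= 8 — satisfied.
[2] b + d = 14 + 4 = 18 — satisfied.
[3] h = 8 is even — satisfied.
[4] h = 8, a = 6; 8 ≥ 6 — satisfied.
[5] h = 8 is in {10, 8, 11} — satisfied.
[6] 3f - 4h = 3(3) - 4(8) = -23 — satisfied.
[7] gcd(4, 3) = 1 — satisfied.
[8] h + b + a = 8 + 14 + 6 = 28 — satisfied.

The assignment satisfies every constraint.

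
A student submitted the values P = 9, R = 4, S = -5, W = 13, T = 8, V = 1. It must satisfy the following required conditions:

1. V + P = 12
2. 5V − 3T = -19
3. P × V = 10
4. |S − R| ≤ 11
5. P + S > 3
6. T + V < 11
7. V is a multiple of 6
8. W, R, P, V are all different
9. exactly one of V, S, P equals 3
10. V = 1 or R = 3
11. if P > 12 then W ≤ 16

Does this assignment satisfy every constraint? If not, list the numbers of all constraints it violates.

The assignment fails constraints 1, 3, 7, and 9.

1. V + P = 1 + 9 = 10, not 12 — violated.
2. 5V − 3T = 5(1) − 3(8) = -19 — satisfied.
3. P × V = 9 × 1 = 9, not 10 — violated.
4. |-5 − 4| = 9; 9 ≤ 11 — satisfied.
5. P + S = 9 + (-5) = 4; 4 > 3 — satisfied.
6. T + V = 8 + 1 = 9; 9 < 11 — satisfied.
7. 1 = 6×0 + 1, so 6 does not divide 1 — violated.
8. values 13, 4, 9, 1 are pairwise distinct — satisfied.
9. V=1, S=-5, P=9; 0 of them equal 3, not exactly one — violated.
10. V = 1 = 1 (first disjunct) — satisfied.
11. P = 9, not > 12; antecedent false, conditional vacuously true — satisfied.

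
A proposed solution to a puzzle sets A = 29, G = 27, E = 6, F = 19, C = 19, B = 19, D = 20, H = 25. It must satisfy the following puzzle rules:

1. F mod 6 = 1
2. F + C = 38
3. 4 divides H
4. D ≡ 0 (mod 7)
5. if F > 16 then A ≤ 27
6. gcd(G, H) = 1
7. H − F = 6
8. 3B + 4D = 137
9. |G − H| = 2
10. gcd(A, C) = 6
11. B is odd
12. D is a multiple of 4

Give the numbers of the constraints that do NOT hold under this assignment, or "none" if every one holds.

No — constraints 3, 4, 5, and 10 are not satisfied.

1. 19 mod 6 = 1  holds
2. F + C = 19 + 19 = 38  holds
3. 25 = 4×6 + 1, so 4 does not divide 25  fails
4. 20 mod 7 = 6, not 0  fails
5. F = 19 > 16, so we need A ≤ 27; but A = 29 > 27  fails
6. gcd(27, 25) = 1  holds
7. H − F = 25 − 19 = 6  holds
8. 3B + 4D = 3(19) + 4(20) = 137  holds
9. |27 − 25| = 2  holds
10. gcd(29, 19) = 1, not 6  fails
11. B = 19 is odd  holds
12. 20 / 4 = 5, so 4 divides 20  holds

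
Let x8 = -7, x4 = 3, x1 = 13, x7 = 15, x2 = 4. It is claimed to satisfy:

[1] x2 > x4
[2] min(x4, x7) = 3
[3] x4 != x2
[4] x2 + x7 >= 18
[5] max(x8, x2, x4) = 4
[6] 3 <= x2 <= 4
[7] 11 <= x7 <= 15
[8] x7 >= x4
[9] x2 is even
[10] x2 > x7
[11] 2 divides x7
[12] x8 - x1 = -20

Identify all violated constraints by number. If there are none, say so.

The assignment fails constraints 10, 11.

[1] x2 = 4, x4 = 3; 4 > 3  yes
[2] min(3, 15) = 3  yes
[3] x4 = 3, x2 = 4; distinct  yes
[4] x2 + x7 = 4 + 15 = 19; 19 ≥ 18  yes
[5] max(-7, 4, 3) = 4  yes
[6] x2 = 4 lies in [3, 4]  yes
[7] x7 = 15 lies in [11, 15]  yes
[8] x7 = 15, x4 = 3; 15 ≥ 3  yes
[9] x2 = 4 is even  yes
[10] x2 = 4, x7 = 15; 4 ≤ 15 (want >)  no
[11] 15 = 2*7 + 1, so 2 does not divide 15  no
[12] x8 - x1 = -7 - 13 = -20  yes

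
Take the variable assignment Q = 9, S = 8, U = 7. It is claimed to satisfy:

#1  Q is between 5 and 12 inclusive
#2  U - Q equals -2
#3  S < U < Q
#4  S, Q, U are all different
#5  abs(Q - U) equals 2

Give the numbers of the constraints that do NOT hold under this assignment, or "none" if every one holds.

#1 Q = 9 lies in [5, 12]  yes
#2 U - Q = 7 - 9 = -2  yes
#3 values 8, 7, 9; S = 8 is not < U = 7  no
#4 values 8, 9, 7 are pairwise distinct  yes
#5 abs(9 - 7) = 2  yes

Constraint 3 is violated.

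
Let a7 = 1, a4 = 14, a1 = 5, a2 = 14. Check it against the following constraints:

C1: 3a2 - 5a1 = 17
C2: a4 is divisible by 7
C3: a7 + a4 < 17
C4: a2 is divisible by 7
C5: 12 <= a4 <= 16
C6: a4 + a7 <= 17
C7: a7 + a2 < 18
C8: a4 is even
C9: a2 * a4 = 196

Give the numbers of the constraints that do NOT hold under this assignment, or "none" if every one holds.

C1: 3a2 - 5a1 = 3(14) - 5(5) = 17  ✓
C2: 14 / 7 = 2, so 7 divides 14  ✓
C3: a7 + a4 = 1 + 14 = 15; 15 < 17  ✓
C4: 14 / 7 = 2, so 7 divides 14  ✓
C5: a4 = 14 lies in [12, 16]  ✓
C6: a4 + a7 = 14 + 1 = 15; 15 ≤ 17  ✓
C7: a7 + a2 = 1 + 14 = 15; 15 < 18  ✓
C8: a4 = 14 is even  ✓
C9: a2 * a4 = 14 * 14 = 196  ✓

All constraints are satisfied.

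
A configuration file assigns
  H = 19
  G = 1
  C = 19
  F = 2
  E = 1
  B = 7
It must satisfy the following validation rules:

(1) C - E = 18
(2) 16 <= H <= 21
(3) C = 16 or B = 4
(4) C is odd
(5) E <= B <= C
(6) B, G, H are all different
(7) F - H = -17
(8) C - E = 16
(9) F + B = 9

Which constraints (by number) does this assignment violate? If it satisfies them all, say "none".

(1) C - E = 19 - 1 = 18 — holds.
(2) H = 19 lies in [16, 21] — holds.
(3) C = 19 ≠ 16 and B = 7 ≠ 4; both disjuncts false — fails.
(4) C = 19 is odd — holds.
(5) values 1 <= 7 <= 19 — holds.
(6) values 7, 1, 19 are pairwise distinct — holds.
(7) F - H = 2 - 19 = -17 — holds.
(8) C - E = 19 - 1 = 18, not 16 — fails.
(9) F + B = 2 + 7 = 9 — holds.

Violated: 3 and 8.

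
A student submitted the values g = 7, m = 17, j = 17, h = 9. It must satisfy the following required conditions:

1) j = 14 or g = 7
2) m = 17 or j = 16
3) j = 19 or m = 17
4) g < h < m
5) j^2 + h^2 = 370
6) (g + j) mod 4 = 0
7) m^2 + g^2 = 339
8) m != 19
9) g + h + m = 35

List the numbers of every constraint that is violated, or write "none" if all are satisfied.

Violated: 7, 9.

1) j = 17 ≠ 14, but g = 7 = 7 (second disjunct)  holds
2) m = 17 = 17 (first disjunct)  holds
3) j = 17 ≠ 19, but m = 17 = 17 (second disjunct)  holds
4) values 7 < 9 < 17  holds
5) j^2 + h^2 = 17^2 + 9^2 = 289 + 81 = 370  holds
6) g + j = 24; 24 mod 4 = 0  holds
7) m^2 + g^2 = 17^2 + 7^2 = 289 + 49 = 338, not 339  fails
8) m = 17, and 17 ≠ 19  holds
9) g + h + m = 7 + 9 + 17 = 33, not 35  fails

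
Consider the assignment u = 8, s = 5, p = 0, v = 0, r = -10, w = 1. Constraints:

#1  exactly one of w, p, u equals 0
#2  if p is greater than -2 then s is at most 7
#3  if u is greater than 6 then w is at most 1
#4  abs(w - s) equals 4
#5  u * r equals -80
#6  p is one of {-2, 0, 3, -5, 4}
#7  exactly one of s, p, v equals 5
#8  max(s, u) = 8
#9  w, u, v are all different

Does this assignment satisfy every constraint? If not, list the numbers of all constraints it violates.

#1 w=1, p=0, u=8; 1 of them equals 0 — OK.
#2 p = 0 > -2, so we need s ≤ 7; s = 5 ≤ 7 — OK.
#3 u = 8 > 6, so we need w ≤ 1; w = 1 ≤ 1 — OK.
#4 abs(1 - 5) = 4 — OK.
#5 u * r = 8 * (-10) = -80 — OK.
#6 p = 0 is in {-2, 0, 3, -5, 4} — OK.
#7 s=5, p=0, v=0; 1 of them equals 5 — OK.
#8 max(5, 8) = 8 — OK.
#9 values 1, 8, 0 are pairwise distinct — OK.

The assignment satisfies every constraint.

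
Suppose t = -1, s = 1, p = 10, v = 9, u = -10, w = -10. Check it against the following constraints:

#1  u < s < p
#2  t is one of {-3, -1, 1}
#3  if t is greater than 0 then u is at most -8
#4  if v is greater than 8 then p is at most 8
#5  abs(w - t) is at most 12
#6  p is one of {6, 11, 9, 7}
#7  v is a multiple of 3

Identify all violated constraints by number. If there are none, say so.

Constraints 4, 6 do not hold.

#1 values -10 < 1 < 10  true
#2 t = -1 is in {-3, -1, 1}  true
#3 t = -1, not > 0; antecedent false, conditional vacuously true  true
#4 v = 9 > 8, so we need p ≤ 8; but p = 10 > 8  false
#5 abs(-10 - (-1)) = 9; 9 ≤ 12  true
#6 p = 10 is not in {6, 11, 9, 7}  false
#7 9 / 3 = 3, so 3 divides 9  true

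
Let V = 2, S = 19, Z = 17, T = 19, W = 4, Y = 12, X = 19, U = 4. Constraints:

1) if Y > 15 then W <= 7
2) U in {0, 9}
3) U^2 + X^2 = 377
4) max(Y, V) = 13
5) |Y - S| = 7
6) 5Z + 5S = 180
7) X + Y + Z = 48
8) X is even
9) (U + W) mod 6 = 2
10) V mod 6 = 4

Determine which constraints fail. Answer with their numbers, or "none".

1) Y = 12, not > 15; antecedent false, conditional vacuously true  holds
2) U = 4 is not in {0, 9}  fails
3) U^2 + X^2 = 4^2 + 19^2 = 16 + 361 = 377  holds
4) max(12, 2) = 12, not 13  fails
5) |12 - 19| = 7  holds
6) 5Z + 5S = 5(17) + 5(19) = 180  holds
7) X + Y + Z = 19 + 12 + 17 = 48  holds
8) X = 19 is odd  fails
9) U + W = 8; 8 mod 6 = 2  holds
10) 2 mod 6 = 2, not 4  fails

Constraints 2, 4, 8, and 10 are violated.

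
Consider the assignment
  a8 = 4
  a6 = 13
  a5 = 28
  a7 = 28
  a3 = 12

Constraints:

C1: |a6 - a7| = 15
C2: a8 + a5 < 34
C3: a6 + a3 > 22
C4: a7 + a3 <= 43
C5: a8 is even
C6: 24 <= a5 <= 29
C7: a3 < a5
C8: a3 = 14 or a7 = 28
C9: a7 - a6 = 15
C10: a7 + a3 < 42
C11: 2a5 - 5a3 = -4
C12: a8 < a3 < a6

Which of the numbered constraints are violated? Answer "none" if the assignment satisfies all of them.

C1: |13 - 28| = 15  yes
C2: a8 + a5 = 4 + 28 = 32; 32 < 34  yes
C3: a6 + a3 = 13 + 12 = 25; 25 > 22  yes
C4: a7 + a3 = 28 + 12 = 40; 40 ≤ 43  yes
C5: a8 = 4 is even  yes
C6: a5 = 28 lies in [24, 29]  yes
C7: a3 = 12, a5 = 28; 12 < 28  yes
C8: a3 = 12 ≠ 14, but a7 = 28 = 28 (second disjunct)  yes
C9: a7 - a6 = 28 - 13 = 15  yes
C10: a7 + a3 = 28 + 12 = 40; 40 < 42  yes
C11: 2a5 - 5a3 = 2(28) - 5(12) = -4  yes
C12: values 4 < 12 < 13  yes

None — every constraint holds.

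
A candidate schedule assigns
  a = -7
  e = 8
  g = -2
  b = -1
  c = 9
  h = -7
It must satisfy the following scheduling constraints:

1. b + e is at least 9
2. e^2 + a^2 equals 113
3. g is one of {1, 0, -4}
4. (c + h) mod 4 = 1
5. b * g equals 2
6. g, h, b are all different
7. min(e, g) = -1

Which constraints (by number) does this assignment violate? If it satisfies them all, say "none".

Constraints 1, 3, 4, and 7 are violated.

1. b + e = -1 + 8 = 7; 7 < 9, bound 9 not met  no
2. e^2 + a^2 = 8^2 + (-7)^2 = 64 + 49 = 113  yes
3. g = -2 is not in {1, 0, -4}  no
4. c + h = 2; 2 mod 4 = 2, not 1  no
5. b * g = -1 * (-2) = 2  yes
6. values -2, -7, -1 are pairwise distinct  yes
7. min(8, -2) = -2, not -1  no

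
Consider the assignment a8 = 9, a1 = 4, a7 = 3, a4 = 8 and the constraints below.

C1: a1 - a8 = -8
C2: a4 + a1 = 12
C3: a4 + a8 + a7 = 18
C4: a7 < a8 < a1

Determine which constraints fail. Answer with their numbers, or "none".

Constraints 1, 3, 4 do not hold.

C1: a1 - a8 = 4 - 9 = -5, not -8 — violated.
C2: a4 + a1 = 8 + 4 = 12 — OK.
C3: a4 + a8 + a7 = 8 + 9 + 3 = 20, not 18 — violated.
C4: values 3, 9, 4; a8 = 9 is not < a1 = 4 — violated.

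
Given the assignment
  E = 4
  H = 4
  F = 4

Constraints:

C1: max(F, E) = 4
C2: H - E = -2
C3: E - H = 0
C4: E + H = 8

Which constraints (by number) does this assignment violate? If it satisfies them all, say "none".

C1: max(4, 4) = 4  yes
C2: H - E = 4 - 4 = 0, not -2  no
C3: E - H = 4 - 4 = 0  yes
C4: E + H = 4 + 4 = 8  yes

Violated: 2.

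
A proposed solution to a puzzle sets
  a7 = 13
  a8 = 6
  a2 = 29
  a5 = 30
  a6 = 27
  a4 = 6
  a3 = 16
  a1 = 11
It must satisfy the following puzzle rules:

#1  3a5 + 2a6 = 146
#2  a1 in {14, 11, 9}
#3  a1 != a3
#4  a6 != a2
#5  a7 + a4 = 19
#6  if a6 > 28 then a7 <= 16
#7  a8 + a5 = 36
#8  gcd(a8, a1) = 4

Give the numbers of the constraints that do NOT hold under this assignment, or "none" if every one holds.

Constraints 1 and 8 are violated.

#1 3a5 + 2a6 = 3(30) + 2(27) = 144, not 146 — does not hold.
#2 a1 = 11 is in {14, 11, 9} — holds.
#3 a1 = 11, a3 = 16; distinct — holds.
#4 a6 = 27, a2 = 29; distinct — holds.
#5 a7 + a4 = 13 + 6 = 19 — holds.
#6 a6 = 27, not > 28; antecedent false, conditional vacuously true — holds.
#7 a8 + a5 = 6 + 30 = 36 — holds.
#8 gcd(6, 11) = 1, not 4 — does not hold.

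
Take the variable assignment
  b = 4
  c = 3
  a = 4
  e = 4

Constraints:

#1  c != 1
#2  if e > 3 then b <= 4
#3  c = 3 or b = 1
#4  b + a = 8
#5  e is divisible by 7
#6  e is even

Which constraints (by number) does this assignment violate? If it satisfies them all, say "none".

No — constraint 5 is not satisfied.

#1 c = 3, and 3 ≠ 1 — satisfied.
#2 e = 4 > 3, so we need b ≤ 4; b = 4 ≤ 4 — satisfied.
#3 c = 3 = 3 (first disjunct) — satisfied.
#4 b + a = 4 + 4 = 8 — satisfied.
#5 4 = 7*0 + 4, so 7 does not divide 4 — violated.
#6 e = 4 is even — satisfied.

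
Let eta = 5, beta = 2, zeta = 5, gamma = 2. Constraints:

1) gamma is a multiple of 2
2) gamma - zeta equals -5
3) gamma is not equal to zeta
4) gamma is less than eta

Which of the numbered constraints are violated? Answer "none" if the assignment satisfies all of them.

No — constraint 2 is not satisfied.

1) 2 / 2 = 1, so 2 divides 2  ✓
2) gamma - zeta = 2 - 5 = -3, not -5  ✗
3) gamma = 2, zeta = 5; distinct  ✓
4) gamma = 2, eta = 5; 2 < 5  ✓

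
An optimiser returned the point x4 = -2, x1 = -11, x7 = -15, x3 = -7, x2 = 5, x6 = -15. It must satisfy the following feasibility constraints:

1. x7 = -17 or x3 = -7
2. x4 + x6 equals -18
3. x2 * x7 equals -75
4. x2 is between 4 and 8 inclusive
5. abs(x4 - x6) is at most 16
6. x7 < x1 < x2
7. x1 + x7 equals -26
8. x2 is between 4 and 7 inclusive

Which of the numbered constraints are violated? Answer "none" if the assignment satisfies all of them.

No — constraint 2 is not satisfied.

1. x7 = -15 ≠ -17, but x3 = -7 = -7 (second disjunct)  yes
2. x4 + x6 = -2 + (-15) = -17, not -18  no
3. x2 * x7 = 5 * (-15) = -75  yes
4. x2 = 5 lies in [4, 8]  yes
5. abs(-2 - (-15)) = 13; 13 ≤ 16  yes
6. values -15 < -11 < 5  yes
7. x1 + x7 = -11 + (-15) = -26  yes
8. x2 = 5 lies in [4, 7]  yes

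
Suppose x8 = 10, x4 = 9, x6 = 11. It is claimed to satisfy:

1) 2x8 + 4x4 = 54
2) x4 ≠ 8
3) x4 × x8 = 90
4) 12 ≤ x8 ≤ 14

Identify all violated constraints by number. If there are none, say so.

1) 2x8 + 4x4 = 2(10) + 4(9) = 56, not 54  ✗
2) x4 = 9, and 9 ≠ 8  ✓
3) x4 × x8 = 9 × 10 = 90  ✓
4) x8 = 10 is outside [12, 14]  ✗

Constraints 1, 4 do not hold.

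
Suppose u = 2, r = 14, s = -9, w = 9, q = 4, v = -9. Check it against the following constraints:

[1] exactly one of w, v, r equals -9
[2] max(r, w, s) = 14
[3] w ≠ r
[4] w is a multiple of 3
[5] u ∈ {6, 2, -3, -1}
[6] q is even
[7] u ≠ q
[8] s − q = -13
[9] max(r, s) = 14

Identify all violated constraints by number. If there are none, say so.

[1] w=9, v=-9, r=14; 1 of them equals -9 — OK.
[2] max(14, 9, -9) = 14 — OK.
[3] w = 9, r = 14; distinct — OK.
[4] 9 / 3 = 3, so 3 divides 9 — OK.
[5] u = 2 is in {6, 2, -3, -1} — OK.
[6] q = 4 is even — OK.
[7] u = 2, q = 4; distinct — OK.
[8] s − q = -9 − 4 = -13 — OK.
[9] max(14, -9) = 14 — OK.

All constraints are satisfied.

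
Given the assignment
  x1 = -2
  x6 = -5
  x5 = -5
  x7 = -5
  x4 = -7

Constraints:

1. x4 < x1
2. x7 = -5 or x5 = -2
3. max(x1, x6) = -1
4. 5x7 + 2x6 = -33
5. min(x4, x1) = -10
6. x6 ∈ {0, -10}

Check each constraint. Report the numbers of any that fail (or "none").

1. x4 = -7, x1 = -2; -7 < -2 — holds.
2. x7 = -5 = -5 (first disjunct) — holds.
3. max(-2, -5) = -2, not -1 — does not hold.
4. 5x7 + 2x6 = 5(-5) + 2(-5) = -35, not -33 — does not hold.
5. min(-7, -2) = -7, not -10 — does not hold.
6. x6 = -5 is not in {0, -10} — does not hold.

Constraints 3, 4, 5, and 6 do not hold.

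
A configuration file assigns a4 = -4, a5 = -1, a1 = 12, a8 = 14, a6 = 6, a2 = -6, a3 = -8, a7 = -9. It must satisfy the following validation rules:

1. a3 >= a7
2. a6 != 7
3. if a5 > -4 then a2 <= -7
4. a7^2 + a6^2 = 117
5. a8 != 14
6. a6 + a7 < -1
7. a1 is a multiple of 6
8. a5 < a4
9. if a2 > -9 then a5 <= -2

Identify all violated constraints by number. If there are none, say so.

1. a3 = -8, a7 = -9; -8 ≥ -9  ✔
2. a6 = 6, and 6 ≠ 7  ✔
3. a5 = -1 > -4, so we need a2 ≤ -7; but a2 = -6 > -7  ✘
4. a7^2 + a6^2 = (-9)^2 + 6^2 = 81 + 36 = 117  ✔
5. a8 = 14, but 14 is required to differ  ✘
6. a6 + a7 = 6 + (-9) = -3; -3 < -1  ✔
7. 12 / 6 = 2, so 6 divides 12  ✔
8. a5 = -1, a4 = -4; -1 ≥ -4 (want <)  ✘
9. a2 = -6 > -9, so we need a5 ≤ -2; but a5 = -1 > -2  ✘

Constraints 3, 5, 8, and 9 do not hold.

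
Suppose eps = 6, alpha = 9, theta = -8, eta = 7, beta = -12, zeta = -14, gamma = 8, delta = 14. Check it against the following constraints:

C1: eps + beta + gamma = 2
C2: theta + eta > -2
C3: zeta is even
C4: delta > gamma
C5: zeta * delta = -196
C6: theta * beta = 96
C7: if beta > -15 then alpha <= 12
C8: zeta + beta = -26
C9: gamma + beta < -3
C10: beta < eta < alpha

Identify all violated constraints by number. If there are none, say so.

C1: eps + beta + gamma = 6 + (-12) + 8 = 2 — OK.
C2: theta + eta = -8 + 7 = -1; -1 > -2 — OK.
C3: zeta = -14 is even — OK.
C4: delta = 14, gamma = 8; 14 > 8 — OK.
C5: zeta * delta = -14 * 14 = -196 — OK.
C6: theta * beta = -8 * (-12) = 96 — OK.
C7: beta = -12 > -15, so we need alpha ≤ 12; alpha = 9 ≤ 12 — OK.
C8: zeta + beta = -14 + (-12) = -26 — OK.
C9: gamma + beta = 8 + (-12) = -4; -4 < -3 — OK.
C10: values -12 < 7 < 9 — OK.

Yes — all constraints hold.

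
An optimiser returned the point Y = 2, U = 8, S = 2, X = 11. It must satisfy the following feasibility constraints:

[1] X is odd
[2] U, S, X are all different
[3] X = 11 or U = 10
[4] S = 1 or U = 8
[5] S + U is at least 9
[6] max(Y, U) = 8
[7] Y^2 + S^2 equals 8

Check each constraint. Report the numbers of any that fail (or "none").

[1] X = 11 is odd — holds.
[2] values 8, 2, 11 are pairwise distinct — holds.
[3] X = 11 = 11 (first disjunct) — holds.
[4] S = 2 ≠ 1, but U = 8 = 8 (second disjunct) — holds.
[5] S + U = 2 + 8 = 10; 10 ≥ 9 — holds.
[6] max(2, 8) = 8 — holds.
[7] Y^2 + S^2 = 2^2 + 2^2 = 4 + 4 = 8 — holds.

None — every constraint holds.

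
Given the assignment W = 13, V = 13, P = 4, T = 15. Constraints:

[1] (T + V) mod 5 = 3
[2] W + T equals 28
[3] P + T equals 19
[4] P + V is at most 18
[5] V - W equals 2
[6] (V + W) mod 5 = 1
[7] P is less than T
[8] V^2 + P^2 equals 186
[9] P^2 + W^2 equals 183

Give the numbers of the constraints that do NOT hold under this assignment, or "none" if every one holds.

Constraints 5, 8, and 9 are violated.

[1] T + V = 28; 28 mod 5 = 3 — satisfied.
[2] W + T = 13 + 15 = 28 — satisfied.
[3] P + T = 4 + 15 = 19 — satisfied.
[4] P + V = 4 + 13 = 17; 17 ≤ 18 — satisfied.
[5] V - W = 13 - 13 = 0, not 2 — violated.
[6] V + W = 26; 26 mod 5 = 1 — satisfied.
[7] P = 4, T = 15; 4 < 15 — satisfied.
[8] V^2 + P^2 = 13^2 + 4^2 = 169 + 16 = 185, not 186 — violated.
[9] P^2 + W^2 = 4^2 + 13^2 = 16 + 169 = 185, not 183 — violated.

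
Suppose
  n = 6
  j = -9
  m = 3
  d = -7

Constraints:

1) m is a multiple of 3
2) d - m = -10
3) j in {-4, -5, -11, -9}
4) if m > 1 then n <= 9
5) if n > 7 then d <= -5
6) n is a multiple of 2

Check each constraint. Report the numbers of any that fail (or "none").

1) 3 / 3 = 1, so 3 divides 3 — satisfied.
2) d - m = -7 - 3 = -10 — satisfied.
3) j = -9 is in {-4, -5, -11, -9} — satisfied.
4) m = 3 > 1, so we need n ≤ 9; n = 6 ≤ 9 — satisfied.
5) n = 6, not > 7; antecedent false, conditional vacuously true — satisfied.
6) 6 / 2 = 3, so 2 divides 6 — satisfied.

The assignment satisfies every constraint.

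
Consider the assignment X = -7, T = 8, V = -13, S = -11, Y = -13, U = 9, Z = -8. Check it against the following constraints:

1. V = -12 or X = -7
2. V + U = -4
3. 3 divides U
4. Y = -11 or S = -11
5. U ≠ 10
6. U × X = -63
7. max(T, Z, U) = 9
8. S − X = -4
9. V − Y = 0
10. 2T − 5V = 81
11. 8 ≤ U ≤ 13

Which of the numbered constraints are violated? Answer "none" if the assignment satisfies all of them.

None — every constraint holds.

1. V = -13 ≠ -12, but X = -7 = -7 (second disjunct) — satisfied.
2. V + U = -13 + 9 = -4 — satisfied.
3. 9 / 3 = 3, so 3 divides 9 — satisfied.
4. Y = -13 ≠ -11, but S = -11 = -11 (second disjunct) — satisfied.
5. U = 9, and 9 ≠ 10 — satisfied.
6. U × X = 9 × (-7) = -63 — satisfied.
7. max(8, -8, 9) = 9 — satisfied.
8. S − X = -11 − (-7) = -4 — satisfied.
9. V − Y = -13 − (-13) = 0 — satisfied.
10. 2T − 5V = 2(8) − 5(-13) = 81 — satisfied.
11. U = 9 lies in [8, 13] — satisfied.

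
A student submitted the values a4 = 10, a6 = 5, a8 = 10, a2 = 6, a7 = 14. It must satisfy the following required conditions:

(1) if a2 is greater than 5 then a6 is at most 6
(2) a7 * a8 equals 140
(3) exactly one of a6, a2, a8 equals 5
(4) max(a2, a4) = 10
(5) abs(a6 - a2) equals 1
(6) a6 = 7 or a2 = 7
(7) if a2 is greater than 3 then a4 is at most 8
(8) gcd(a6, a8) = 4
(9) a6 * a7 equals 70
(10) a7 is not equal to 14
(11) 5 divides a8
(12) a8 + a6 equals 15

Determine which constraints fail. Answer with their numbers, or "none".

Constraints 6, 7, 8, and 10 do not hold.

(1) a2 = 6 > 5, so we need a6 ≤ 6; a6 = 5 ≤ 6  holds
(2) a7 * a8 = 14 * 10 = 140  holds
(3) a6=5, a2=6, a8=10; 1 of them equals 5  holds
(4) max(6, 10) = 10  holds
(5) abs(5 - 6) = 1  holds
(6) a6 = 5 ≠ 7 and a2 = 6 ≠ 7; both disjuncts false  fails
(7) a2 = 6 > 3, so we need a4 ≤ 8; but a4 = 10 > 8  fails
(8) gcd(5, 10) = 5, not 4  fails
(9) a6 * a7 = 5 * 14 = 70  holds
(10) a7 = 14, but 14 is required to differ  fails
(11) 10 / 5 = 2, so 5 divides 10  holds
(12) a8 + a6 = 10 + 5 = 15  holds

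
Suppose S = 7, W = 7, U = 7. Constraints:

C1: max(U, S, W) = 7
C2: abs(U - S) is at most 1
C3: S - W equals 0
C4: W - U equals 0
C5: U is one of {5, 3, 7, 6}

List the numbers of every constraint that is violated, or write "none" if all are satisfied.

C1: max(7, 7, 7) = 7 — satisfied.
C2: abs(7 - 7) = 0; 0 ≤ 1 — satisfied.
C3: S - W = 7 - 7 = 0 — satisfied.
C4: W - U = 7 - 7 = 0 — satisfied.
C5: U = 7 is in {5, 3, 7, 6} — satisfied.

Yes — all constraints hold.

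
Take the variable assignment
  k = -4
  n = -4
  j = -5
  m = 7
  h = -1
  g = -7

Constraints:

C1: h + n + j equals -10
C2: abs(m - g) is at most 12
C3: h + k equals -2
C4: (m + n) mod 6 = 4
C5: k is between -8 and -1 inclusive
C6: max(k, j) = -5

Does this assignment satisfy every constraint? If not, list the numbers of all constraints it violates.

C1: h + n + j = -1 + (-4) + (-5) = -10  ✓
C2: abs(7 - (-7)) = 14; 14 > 12, exceeds bound 12  ✗
C3: h + k = -1 + (-4) = -5, not -2  ✗
C4: m + n = 3; 3 mod 6 = 3, not 4  ✗
C5: k = -4 lies in [-8, -1]  ✓
C6: max(-4, -5) = -4, not -5  ✗

Constraints 2, 3, 4, and 6 do not hold.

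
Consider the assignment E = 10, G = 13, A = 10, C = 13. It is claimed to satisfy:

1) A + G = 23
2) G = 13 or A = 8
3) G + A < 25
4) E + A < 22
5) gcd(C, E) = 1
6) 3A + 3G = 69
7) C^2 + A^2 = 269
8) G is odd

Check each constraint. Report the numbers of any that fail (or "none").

All constraints are satisfied.

1) A + G = 10 + 13 = 23 — holds.
2) G = 13 = 13 (first disjunct) — holds.
3) G + A = 13 + 10 = 23; 23 < 25 — holds.
4) E + A = 10 + 10 = 20; 20 < 22 — holds.
5) gcd(13, 10) = 1 — holds.
6) 3A + 3G = 3(10) + 3(13) = 69 — holds.
7) C^2 + A^2 = 13^2 + 10^2 = 169 + 100 = 269 — holds.
8) G = 13 is odd — holds.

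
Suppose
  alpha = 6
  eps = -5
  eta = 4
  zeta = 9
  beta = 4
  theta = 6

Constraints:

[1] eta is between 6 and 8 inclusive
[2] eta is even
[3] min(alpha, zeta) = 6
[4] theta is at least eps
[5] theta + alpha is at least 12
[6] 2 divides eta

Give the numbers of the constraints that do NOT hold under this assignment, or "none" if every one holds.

No — constraint 1 is not satisfied.

[1] eta = 4 is outside [6, 8]  ✘
[2] eta = 4 is even  ✔
[3] min(6, 9) = 6  ✔
[4] theta = 6, eps = -5; 6 ≥ -5  ✔
[5] theta + alpha = 6 + 6 = 12; 12 ≥ 12  ✔
[6] 4 / 2 = 2, so 2 divides 4  ✔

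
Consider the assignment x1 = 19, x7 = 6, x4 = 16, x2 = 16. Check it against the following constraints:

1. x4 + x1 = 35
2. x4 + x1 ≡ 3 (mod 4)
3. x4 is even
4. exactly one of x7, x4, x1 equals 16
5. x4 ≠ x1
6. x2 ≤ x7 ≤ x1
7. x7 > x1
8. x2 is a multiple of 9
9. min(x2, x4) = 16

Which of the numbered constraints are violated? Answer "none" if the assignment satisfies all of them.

1. x4 + x1 = 16 + 19 = 35 — satisfied.
2. x4 + x1 = 35; 35 mod 4 = 3 — satisfied.
3. x4 = 16 is even — satisfied.
4. x7=6, x4=16, x1=19; 1 of them equals 16 — satisfied.
5. x4 = 16, x1 = 19; distinct — satisfied.
6. values 16, 6, 19; x2 = 16 is not ≤ x7 = 6 — violated.
7. x7 = 6, x1 = 19; 6 ≤ 19 (want >) — violated.
8. 16 = 9×1 + 7, so 9 does not divide 16 — violated.
9. min(16, 16) = 16 — satisfied.

Constraints 6, 7, and 8 do not hold.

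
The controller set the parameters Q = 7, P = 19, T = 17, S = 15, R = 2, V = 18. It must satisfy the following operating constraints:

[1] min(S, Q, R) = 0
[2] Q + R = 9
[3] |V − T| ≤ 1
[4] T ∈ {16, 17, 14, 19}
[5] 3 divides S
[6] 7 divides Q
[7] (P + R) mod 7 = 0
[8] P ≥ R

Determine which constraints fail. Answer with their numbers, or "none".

Constraint 1 does not hold.

[1] min(15, 7, 2) = 2, not 0  fails
[2] Q + R = 7 + 2 = 9  holds
[3] |18 − 17| = 1; 1 ≤ 1  holds
[4] T = 17 is in {16, 17, 14, 19}  holds
[5] 15 / 3 = 5, so 3 divides 15  holds
[6] 7 / 7 = 1, so 7 divides 7  holds
[7] P + R = 21; 21 mod 7 = 0  holds
[8] P = 19, R = 2; 19 ≥ 2  holds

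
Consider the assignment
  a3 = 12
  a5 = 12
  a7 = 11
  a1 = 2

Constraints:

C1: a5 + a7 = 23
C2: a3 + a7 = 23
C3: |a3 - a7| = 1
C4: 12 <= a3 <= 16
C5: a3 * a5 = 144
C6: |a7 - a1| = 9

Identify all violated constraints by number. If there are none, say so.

C1: a5 + a7 = 12 + 11 = 23 — satisfied.
C2: a3 + a7 = 12 + 11 = 23 — satisfied.
C3: |12 - 11| = 1 — satisfied.
C4: a3 = 12 lies in [12, 16] — satisfied.
C5: a3 * a5 = 12 * 12 = 144 — satisfied.
C6: |11 - 2| = 9 — satisfied.

The assignment satisfies every constraint.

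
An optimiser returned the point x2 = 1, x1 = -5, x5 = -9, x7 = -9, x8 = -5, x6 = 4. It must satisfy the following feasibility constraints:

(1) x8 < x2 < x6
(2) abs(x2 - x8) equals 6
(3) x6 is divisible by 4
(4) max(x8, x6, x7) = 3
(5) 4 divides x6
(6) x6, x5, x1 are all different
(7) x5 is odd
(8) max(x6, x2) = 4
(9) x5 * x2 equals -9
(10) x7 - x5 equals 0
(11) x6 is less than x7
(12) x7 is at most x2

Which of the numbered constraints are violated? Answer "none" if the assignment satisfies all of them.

Constraints 4, 11 do not hold.

(1) values -5 < 1 < 4 — holds.
(2) abs(1 - (-5)) = 6 — holds.
(3) 4 / 4 = 1, so 4 divides 4 — holds.
(4) max(-5, 4, -9) = 4, not 3 — does not hold.
(5) 4 / 4 = 1, so 4 divides 4 — holds.
(6) values 4, -9, -5 are pairwise distinct — holds.
(7) x5 = -9 is odd — holds.
(8) max(4, 1) = 4 — holds.
(9) x5 * x2 = -9 * 1 = -9 — holds.
(10) x7 - x5 = -9 - (-9) = 0 — holds.
(11) x6 = 4, x7 = -9; 4 ≥ -9 (want <) — does not hold.
(12) x7 = -9, x2 = 1; -9 ≤ 1 — holds.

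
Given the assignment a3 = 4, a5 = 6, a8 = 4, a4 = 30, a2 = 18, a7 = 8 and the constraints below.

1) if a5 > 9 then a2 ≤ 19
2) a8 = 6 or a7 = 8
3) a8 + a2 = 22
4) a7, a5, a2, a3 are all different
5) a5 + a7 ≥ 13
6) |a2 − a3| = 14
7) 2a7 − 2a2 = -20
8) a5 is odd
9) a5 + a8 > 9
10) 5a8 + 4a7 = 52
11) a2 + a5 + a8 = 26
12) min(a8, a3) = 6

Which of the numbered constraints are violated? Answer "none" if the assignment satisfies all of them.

Constraints 8, 11, and 12 do not hold.

1) a5 = 6, not > 9; antecedent false, conditional vacuously true  yes
2) a8 = 4 ≠ 6, but a7 = 8 = 8 (second disjunct)  yes
3) a8 + a2 = 4 + 18 = 22  yes
4) values 8, 6, 18, 4 are pairwise distinct  yes
5) a5 + a7 = 6 + 8 = 14; 14 ≥ 13  yes
6) |18 − 4| = 14  yes
7) 2a7 − 2a2 = 2(8) − 2(18) = -20  yes
8) a5 = 6 is even  no
9) a5 + a8 = 6 + 4 = 10; 10 > 9  yes
10) 5a8 + 4a7 = 5(4) + 4(8) = 52  yes
11) a2 + a5 + a8 = 18 + 6 + 4 = 28, not 26  no
12) min(4, 4) = 4, not 6  no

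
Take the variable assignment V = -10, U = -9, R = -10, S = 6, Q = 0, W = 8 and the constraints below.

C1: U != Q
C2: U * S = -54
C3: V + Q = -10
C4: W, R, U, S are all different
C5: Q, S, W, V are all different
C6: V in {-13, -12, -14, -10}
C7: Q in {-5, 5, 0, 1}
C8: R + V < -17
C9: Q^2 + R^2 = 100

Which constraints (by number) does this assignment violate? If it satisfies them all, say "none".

C1: U = -9, Q = 0; distinct — holds.
C2: U * S = -9 * 6 = -54 — holds.
C3: V + Q = -10 + 0 = -10 — holds.
C4: values 8, -10, -9, 6 are pairwise distinct — holds.
C5: values 0, 6, 8, -10 are pairwise distinct — holds.
C6: V = -10 is in {-13, -12, -14, -10} — holds.
C7: Q = 0 is in {-5, 5, 0, 1} — holds.
C8: R + V = -10 + (-10) = -20; -20 < -17 — holds.
C9: Q^2 + R^2 = 0^2 + (-10)^2 = 0 + 100 = 100 — holds.

All constraints are satisfied.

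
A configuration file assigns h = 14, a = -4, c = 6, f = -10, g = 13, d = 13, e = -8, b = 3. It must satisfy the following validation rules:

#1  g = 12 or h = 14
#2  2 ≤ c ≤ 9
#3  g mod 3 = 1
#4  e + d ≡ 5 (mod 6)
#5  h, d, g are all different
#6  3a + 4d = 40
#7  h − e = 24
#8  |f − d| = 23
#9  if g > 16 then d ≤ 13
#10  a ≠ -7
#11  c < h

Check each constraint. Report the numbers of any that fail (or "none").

Constraints 5, 7 are violated.

#1 g = 13 ≠ 12, but h = 14 = 14 (second disjunct) — satisfied.
#2 c = 6 lies in [2, 9] — satisfied.
#3 13 mod 3 = 1 — satisfied.
#4 e + d = 5; 5 mod 6 = 5 — satisfied.
#5 d = g = 13, not all different — violated.
#6 3a + 4d = 3(-4) + 4(13) = 40 — satisfied.
#7 h − e = 14 − (-8) = 22, not 24 — violated.
#8 |-10 − 13| = 23 — satisfied.
#9 g = 13, not > 16; antecedent false, conditional vacuously true — satisfied.
#10 a = -4, and -4 ≠ -7 — satisfied.
#11 c = 6, h = 14; 6 < 14 — satisfied.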